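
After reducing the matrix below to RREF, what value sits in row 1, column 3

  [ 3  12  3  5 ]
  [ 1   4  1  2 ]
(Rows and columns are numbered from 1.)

1

ρ1 ← 1/3·ρ1
  [ 1  4  1  5/3 ]
  [ 1  4  1    2 ]
ρ2 ← ρ2 − ρ1
  [ 1  4  1  5/3 ]
  [ 0  0  0  1/3 ]
ρ2 ← 3·ρ2
  [ 1  4  1  5/3 ]
  [ 0  0  0    1 ]
ρ1 ← ρ1 − 5/3·ρ2
  [ 1  4  1  0 ]
  [ 0  0  0  1 ]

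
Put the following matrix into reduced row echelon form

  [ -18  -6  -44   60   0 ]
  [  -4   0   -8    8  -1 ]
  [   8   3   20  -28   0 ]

[[1, 0, 2, -2, 0], [0, 1, 4/3, -4, 0], [0, 0, 0, 0, 1]]

R1 ← -1/18·R1
  [  1  1/3  22/9  -10/3   0 ]
  [ -4    0    -8      8  -1 ]
  [  8    3    20    -28   0 ]
R2 ← R2 + 4·R1
  [ 1  1/3  22/9  -10/3   0 ]
  [ 0  4/3  16/9  -16/3  -1 ]
  [ 8    3    20    -28   0 ]
R3 ← R3 − 8·R1
  [ 1  1/3  22/9  -10/3   0 ]
  [ 0  4/3  16/9  -16/3  -1 ]
  [ 0  1/3   4/9   -4/3   0 ]
R2 ← 3/4·R2
  [ 1  1/3  22/9  -10/3     0 ]
  [ 0    1   4/3     -4  -3/4 ]
  [ 0  1/3   4/9   -4/3     0 ]
R3 ← R3 − 1/3·R2
  [ 1  1/3  22/9  -10/3     0 ]
  [ 0    1   4/3     -4  -3/4 ]
  [ 0    0     0      0   1/4 ]
R3 ← 4·R3
  [ 1  1/3  22/9  -10/3     0 ]
  [ 0    1   4/3     -4  -3/4 ]
  [ 0    0     0      0     1 ]
R2 ← R2 + 3/4·R3
  [ 1  1/3  22/9  -10/3  0 ]
  [ 0    1   4/3     -4  0 ]
  [ 0    0     0      0  1 ]
R1 ← R1 − 1/3·R2
  [ 1  0    2  -2  0 ]
  [ 0  1  4/3  -4  0 ]
  [ 0  0    0   0  1 ]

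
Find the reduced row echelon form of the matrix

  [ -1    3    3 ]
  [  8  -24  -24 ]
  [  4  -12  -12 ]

ρ1 -> -1·ρ1
  [ 1   -3   -3 ]
  [ 8  -24  -24 ]
  [ 4  -12  -12 ]
ρ2 -> ρ2 − 8·ρ1
  [ 1   -3   -3 ]
  [ 0    0    0 ]
  [ 4  -12  -12 ]
ρ3 -> ρ3 − 4·ρ1
  [ 1  -3  -3 ]
  [ 0   0   0 ]
  [ 0   0   0 ]

[[1, -3, -3], [0, 0, 0], [0, 0, 0]]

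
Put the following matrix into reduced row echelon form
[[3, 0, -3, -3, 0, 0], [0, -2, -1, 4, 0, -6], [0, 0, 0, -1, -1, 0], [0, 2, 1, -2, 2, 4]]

R1 ← 1/3·R1
  [ 1   0  -1  -1   0   0 ]
  [ 0  -2  -1   4   0  -6 ]
  [ 0   0   0  -1  -1   0 ]
  [ 0   2   1  -2   2   4 ]
R2 ← -1/2·R2
  [ 1  0   -1  -1   0  0 ]
  [ 0  1  1/2  -2   0  3 ]
  [ 0  0    0  -1  -1  0 ]
  [ 0  2    1  -2   2  4 ]
R4 ← R4 − 2·R2
  [ 1  0   -1  -1   0   0 ]
  [ 0  1  1/2  -2   0   3 ]
  [ 0  0    0  -1  -1   0 ]
  [ 0  0    0   2   2  -2 ]
R3 ← -1·R3
  [ 1  0   -1  -1  0   0 ]
  [ 0  1  1/2  -2  0   3 ]
  [ 0  0    0   1  1   0 ]
  [ 0  0    0   2  2  -2 ]
R4 ← R4 − 2·R3
  [ 1  0   -1  -1  0   0 ]
  [ 0  1  1/2  -2  0   3 ]
  [ 0  0    0   1  1   0 ]
  [ 0  0    0   0  0  -2 ]
R4 ← -1/2·R4
  [ 1  0   -1  -1  0  0 ]
  [ 0  1  1/2  -2  0  3 ]
  [ 0  0    0   1  1  0 ]
  [ 0  0    0   0  0  1 ]
R2 ← R2 − 3·R4
  [ 1  0   -1  -1  0  0 ]
  [ 0  1  1/2  -2  0  0 ]
  [ 0  0    0   1  1  0 ]
  [ 0  0    0   0  0  1 ]
R2 ← R2 + 2·R3
  [ 1  0   -1  -1  0  0 ]
  [ 0  1  1/2   0  2  0 ]
  [ 0  0    0   1  1  0 ]
  [ 0  0    0   0  0  1 ]
R1 ← R1 + R3
  [ 1  0   -1  0  1  0 ]
  [ 0  1  1/2  0  2  0 ]
  [ 0  0    0  1  1  0 ]
  [ 0  0    0  0  0  1 ]

[[1, 0, -1, 0, 1, 0], [0, 1, 1/2, 0, 2, 0], [0, 0, 0, 1, 1, 0], [0, 0, 0, 0, 0, 1]]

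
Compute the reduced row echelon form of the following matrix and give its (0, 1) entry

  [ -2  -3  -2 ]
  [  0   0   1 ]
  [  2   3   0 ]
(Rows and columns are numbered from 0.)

3/2

R1 -> -1/2·R1
  [ 1  3/2  1 ]
  [ 0    0  1 ]
  [ 2    3  0 ]
R3 -> R3 − 2·R1
  [ 1  3/2   1 ]
  [ 0    0   1 ]
  [ 0    0  -2 ]
R3 -> R3 + 2·R2
  [ 1  3/2  1 ]
  [ 0    0  1 ]
  [ 0    0  0 ]
R1 -> R1 − R2
  [ 1  3/2  0 ]
  [ 0    0  1 ]
  [ 0    0  0 ]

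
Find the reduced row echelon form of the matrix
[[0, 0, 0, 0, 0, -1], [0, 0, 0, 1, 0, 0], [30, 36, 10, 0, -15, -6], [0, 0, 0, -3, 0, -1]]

[[1, 6/5, 1/3, 0, -1/2, 0], [0, 0, 0, 1, 0, 0], [0, 0, 0, 0, 0, 1], [0, 0, 0, 0, 0, 0]]

ρ1 ↔ ρ3
  [ 30  36  10   0  -15  -6 ]
  [  0   0   0   1    0   0 ]
  [  0   0   0   0    0  -1 ]
  [  0   0   0  -3    0  -1 ]
ρ1 := 1/30·ρ1
  [ 1  6/5  1/3   0  -1/2  -1/5 ]
  [ 0    0    0   1     0     0 ]
  [ 0    0    0   0     0    -1 ]
  [ 0    0    0  -3     0    -1 ]
ρ4 := ρ4 + 3·ρ2
  [ 1  6/5  1/3  0  -1/2  -1/5 ]
  [ 0    0    0  1     0     0 ]
  [ 0    0    0  0     0    -1 ]
  [ 0    0    0  0     0    -1 ]
ρ3 := -1·ρ3
  [ 1  6/5  1/3  0  -1/2  -1/5 ]
  [ 0    0    0  1     0     0 ]
  [ 0    0    0  0     0     1 ]
  [ 0    0    0  0     0    -1 ]
ρ4 := ρ4 + ρ3
  [ 1  6/5  1/3  0  -1/2  -1/5 ]
  [ 0    0    0  1     0     0 ]
  [ 0    0    0  0     0     1 ]
  [ 0    0    0  0     0     0 ]
ρ1 := ρ1 + 1/5·ρ3
  [ 1  6/5  1/3  0  -1/2  0 ]
  [ 0    0    0  1     0  0 ]
  [ 0    0    0  0     0  1 ]
  [ 0    0    0  0     0  0 ]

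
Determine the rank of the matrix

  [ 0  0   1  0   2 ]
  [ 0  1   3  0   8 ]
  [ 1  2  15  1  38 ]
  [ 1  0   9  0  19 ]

rank = 4

R1 <-> R3
  [ 1  2  15  1  38 ]
  [ 0  1   3  0   8 ]
  [ 0  0   1  0   2 ]
  [ 1  0   9  0  19 ]
R4 → R4 − R1
  [ 1   2  15   1   38 ]
  [ 0   1   3   0    8 ]
  [ 0   0   1   0    2 ]
  [ 0  -2  -6  -1  -19 ]
R4 → R4 + 2·R2
  [ 1  2  15   1  38 ]
  [ 0  1   3   0   8 ]
  [ 0  0   1   0   2 ]
  [ 0  0   0  -1  -3 ]
R4 → -1·R4
  [ 1  2  15  1  38 ]
  [ 0  1   3  0   8 ]
  [ 0  0   1  0   2 ]
  [ 0  0   0  1   3 ]
R1 → R1 − R4
  [ 1  2  15  0  35 ]
  [ 0  1   3  0   8 ]
  [ 0  0   1  0   2 ]
  [ 0  0   0  1   3 ]
R2 → R2 − 3·R3
  [ 1  2  15  0  35 ]
  [ 0  1   0  0   2 ]
  [ 0  0   1  0   2 ]
  [ 0  0   0  1   3 ]
R1 → R1 − 15·R3
  [ 1  2  0  0  5 ]
  [ 0  1  0  0  2 ]
  [ 0  0  1  0  2 ]
  [ 0  0  0  1  3 ]
R1 → R1 − 2·R2
  [ 1  0  0  0  1 ]
  [ 0  1  0  0  2 ]
  [ 0  0  1  0  2 ]
  [ 0  0  0  1  3 ]
The reduced form has 4 nonzero rows.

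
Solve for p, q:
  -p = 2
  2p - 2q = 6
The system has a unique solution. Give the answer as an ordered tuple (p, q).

(-2, -5)

Form the augmented matrix and row-reduce:
  [ -1   0  |  2 ]
  [  2  -2  |  6 ]
Multiply R1 by -1.
  [ 1   0  |  -2 ]
  [ 2  -2  |   6 ]
Subtract 2 times R1 from R2.
  [ 1   0  |  -2 ]
  [ 0  -2  |  10 ]
Multiply R2 by -1/2.
  [ 1  0  |  -2 ]
  [ 0  1  |  -5 ]
Reading off the last column: p = -2, q = -5.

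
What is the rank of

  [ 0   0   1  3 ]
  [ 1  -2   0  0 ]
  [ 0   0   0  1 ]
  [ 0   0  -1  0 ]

Swap r1 and r2.
  [ 1  -2   0  0 ]
  [ 0   0   1  3 ]
  [ 0   0   0  1 ]
  [ 0   0  -1  0 ]
Add r2 to r4.
  [ 1  -2  0  0 ]
  [ 0   0  1  3 ]
  [ 0   0  0  1 ]
  [ 0   0  0  3 ]
Subtract 3 times r3 from r4.
  [ 1  -2  0  0 ]
  [ 0   0  1  3 ]
  [ 0   0  0  1 ]
  [ 0   0  0  0 ]
Subtract 3 times r3 from r2.
  [ 1  -2  0  0 ]
  [ 0   0  1  0 ]
  [ 0   0  0  1 ]
  [ 0   0  0  0 ]
The reduced form has 3 nonzero rows.

rank = 3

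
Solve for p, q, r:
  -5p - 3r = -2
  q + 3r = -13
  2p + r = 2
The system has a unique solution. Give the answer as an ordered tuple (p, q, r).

Form the augmented matrix and row-reduce:
  [ -5  0  -3  |   -2 ]
  [  0  1   3  |  -13 ]
  [  2  0   1  |    2 ]
Multiply R1 by -1/5.
Subtract 2 times R1 from R3.
Multiply R3 by -5.
Subtract 3 times R3 from R2.
Subtract 3/5 times R3 from R1.
Reading off the last column: p = 4, q = 5, r = -6.

(4, 5, -6)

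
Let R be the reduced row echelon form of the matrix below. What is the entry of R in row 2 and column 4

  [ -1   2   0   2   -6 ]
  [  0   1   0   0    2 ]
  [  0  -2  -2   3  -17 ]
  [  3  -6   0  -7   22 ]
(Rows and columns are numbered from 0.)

1/2

r1 → -1·r1
r4 → r4 − 3·r1
r3 → r3 + 2·r2
r3 → -1/2·r3
r4 → -1·r4
r3 → r3 + 3/2·r4
r1 → r1 + 2·r4
r1 → r1 + 2·r2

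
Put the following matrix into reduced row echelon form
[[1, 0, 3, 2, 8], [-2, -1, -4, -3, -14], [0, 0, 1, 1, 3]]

[[1, 0, 0, -1, -1], [0, 1, 0, 1, 4], [0, 0, 1, 1, 3]]

R2 := R2 + 2·R1
  [ 1   0  3  2  8 ]
  [ 0  -1  2  1  2 ]
  [ 0   0  1  1  3 ]
R2 := -1·R2
  [ 1  0   3   2   8 ]
  [ 0  1  -2  -1  -2 ]
  [ 0  0   1   1   3 ]
R2 := R2 + 2·R3
  [ 1  0  3  2  8 ]
  [ 0  1  0  1  4 ]
  [ 0  0  1  1  3 ]
R1 := R1 − 3·R3
  [ 1  0  0  -1  -1 ]
  [ 0  1  0   1   4 ]
  [ 0  0  1   1   3 ]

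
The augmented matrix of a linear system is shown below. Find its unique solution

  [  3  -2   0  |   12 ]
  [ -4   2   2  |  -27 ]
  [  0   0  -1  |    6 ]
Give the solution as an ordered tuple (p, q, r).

R1 ← 1/3·R1
  [  1  -2/3   0  |    4 ]
  [ -4     2   2  |  -27 ]
  [  0     0  -1  |    6 ]
R2 ← R2 + 4·R1
  [ 1  -2/3   0  |    4 ]
  [ 0  -2/3   2  |  -11 ]
  [ 0     0  -1  |    6 ]
R2 ← -3/2·R2
  [ 1  -2/3   0  |     4 ]
  [ 0     1  -3  |  33/2 ]
  [ 0     0  -1  |     6 ]
R3 ← -1·R3
  [ 1  -2/3   0  |     4 ]
  [ 0     1  -3  |  33/2 ]
  [ 0     0   1  |    -6 ]
R2 ← R2 + 3·R3
  [ 1  -2/3  0  |     4 ]
  [ 0     1  0  |  -3/2 ]
  [ 0     0  1  |    -6 ]
R1 ← R1 + 2/3·R2
  [ 1  0  0  |     3 ]
  [ 0  1  0  |  -3/2 ]
  [ 0  0  1  |    -6 ]
Reading off the last column: p = 3, q = -3/2, r = -6.

(3, -3/2, -6)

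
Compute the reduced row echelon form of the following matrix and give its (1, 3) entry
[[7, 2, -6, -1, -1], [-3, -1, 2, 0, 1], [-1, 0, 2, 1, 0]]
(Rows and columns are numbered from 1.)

-2

R1 -> 1/7·R1
R2 -> R2 + 3·R1
R3 -> R3 + R1
R2 -> -7·R2
R3 -> R3 − 2/7·R2
R2 -> R2 + 4·R3
R1 -> R1 + 1/7·R3
R1 -> R1 − 2/7·R2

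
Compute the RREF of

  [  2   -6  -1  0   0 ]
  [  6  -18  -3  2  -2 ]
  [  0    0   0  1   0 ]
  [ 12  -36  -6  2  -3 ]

R1 → 1/2·R1
  [  1   -3  -1/2  0   0 ]
  [  6  -18    -3  2  -2 ]
  [  0    0     0  1   0 ]
  [ 12  -36    -6  2  -3 ]
R2 → R2 − 6·R1
  [  1   -3  -1/2  0   0 ]
  [  0    0     0  2  -2 ]
  [  0    0     0  1   0 ]
  [ 12  -36    -6  2  -3 ]
R4 → R4 − 12·R1
  [ 1  -3  -1/2  0   0 ]
  [ 0   0     0  2  -2 ]
  [ 0   0     0  1   0 ]
  [ 0   0     0  2  -3 ]
R2 → 1/2·R2
  [ 1  -3  -1/2  0   0 ]
  [ 0   0     0  1  -1 ]
  [ 0   0     0  1   0 ]
  [ 0   0     0  2  -3 ]
R3 → R3 − R2
  [ 1  -3  -1/2  0   0 ]
  [ 0   0     0  1  -1 ]
  [ 0   0     0  0   1 ]
  [ 0   0     0  2  -3 ]
R4 → R4 − 2·R2
  [ 1  -3  -1/2  0   0 ]
  [ 0   0     0  1  -1 ]
  [ 0   0     0  0   1 ]
  [ 0   0     0  0  -1 ]
R4 → R4 + R3
  [ 1  -3  -1/2  0   0 ]
  [ 0   0     0  1  -1 ]
  [ 0   0     0  0   1 ]
  [ 0   0     0  0   0 ]
R2 → R2 + R3
  [ 1  -3  -1/2  0  0 ]
  [ 0   0     0  1  0 ]
  [ 0   0     0  0  1 ]
  [ 0   0     0  0  0 ]

[[1, -3, -1/2, 0, 0], [0, 0, 0, 1, 0], [0, 0, 0, 0, 1], [0, 0, 0, 0, 0]]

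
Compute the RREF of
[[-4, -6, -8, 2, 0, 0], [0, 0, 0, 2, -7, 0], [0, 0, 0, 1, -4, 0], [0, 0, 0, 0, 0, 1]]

R1 -> -1/4·R1
  [ 1  3/2  2  -1/2   0  0 ]
  [ 0    0  0     2  -7  0 ]
  [ 0    0  0     1  -4  0 ]
  [ 0    0  0     0   0  1 ]
R2 -> 1/2·R2
  [ 1  3/2  2  -1/2     0  0 ]
  [ 0    0  0     1  -7/2  0 ]
  [ 0    0  0     1    -4  0 ]
  [ 0    0  0     0     0  1 ]
R3 -> R3 − R2
  [ 1  3/2  2  -1/2     0  0 ]
  [ 0    0  0     1  -7/2  0 ]
  [ 0    0  0     0  -1/2  0 ]
  [ 0    0  0     0     0  1 ]
R3 -> -2·R3
  [ 1  3/2  2  -1/2     0  0 ]
  [ 0    0  0     1  -7/2  0 ]
  [ 0    0  0     0     1  0 ]
  [ 0    0  0     0     0  1 ]
R2 -> R2 + 7/2·R3
  [ 1  3/2  2  -1/2  0  0 ]
  [ 0    0  0     1  0  0 ]
  [ 0    0  0     0  1  0 ]
  [ 0    0  0     0  0  1 ]
R1 -> R1 + 1/2·R2
  [ 1  3/2  2  0  0  0 ]
  [ 0    0  0  1  0  0 ]
  [ 0    0  0  0  1  0 ]
  [ 0    0  0  0  0  1 ]

[[1, 3/2, 2, 0, 0, 0], [0, 0, 0, 1, 0, 0], [0, 0, 0, 0, 1, 0], [0, 0, 0, 0, 0, 1]]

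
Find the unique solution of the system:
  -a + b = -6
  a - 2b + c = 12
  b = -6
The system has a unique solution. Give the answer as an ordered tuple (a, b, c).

Form the augmented matrix and row-reduce:
  [ -1   1  0  |  -6 ]
  [  1  -2  1  |  12 ]
  [  0   1  0  |  -6 ]
R1 → -1·R1
R2 → R2 − R1
R2 → -1·R2
R3 → R3 − R2
R2 → R2 + R3
R1 → R1 + R2
Reading off the last column: a = 0, b = -6, c = 0.

(0, -6, 0)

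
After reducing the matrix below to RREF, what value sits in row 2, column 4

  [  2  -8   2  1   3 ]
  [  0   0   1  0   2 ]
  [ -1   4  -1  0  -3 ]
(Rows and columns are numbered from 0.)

R1 := 1/2·R1
  [  1  -4   1  1/2  3/2 ]
  [  0   0   1    0    2 ]
  [ -1   4  -1    0   -3 ]
R3 := R3 + R1
  [ 1  -4  1  1/2   3/2 ]
  [ 0   0  1    0     2 ]
  [ 0   0  0  1/2  -3/2 ]
R3 := 2·R3
  [ 1  -4  1  1/2  3/2 ]
  [ 0   0  1    0    2 ]
  [ 0   0  0    1   -3 ]
R1 := R1 − 1/2·R3
  [ 1  -4  1  0   3 ]
  [ 0   0  1  0   2 ]
  [ 0   0  0  1  -3 ]
R1 := R1 − R2
  [ 1  -4  0  0   1 ]
  [ 0   0  1  0   2 ]
  [ 0   0  0  1  -3 ]

-3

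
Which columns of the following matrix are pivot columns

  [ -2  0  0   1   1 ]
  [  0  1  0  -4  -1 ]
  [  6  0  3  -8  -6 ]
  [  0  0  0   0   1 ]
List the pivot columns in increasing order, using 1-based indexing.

R1 -> -1/2·R1
  [ 1  0  0  -1/2  -1/2 ]
  [ 0  1  0    -4    -1 ]
  [ 6  0  3    -8    -6 ]
  [ 0  0  0     0     1 ]
R3 -> R3 − 6·R1
  [ 1  0  0  -1/2  -1/2 ]
  [ 0  1  0    -4    -1 ]
  [ 0  0  3    -5    -3 ]
  [ 0  0  0     0     1 ]
R3 -> 1/3·R3
  [ 1  0  0  -1/2  -1/2 ]
  [ 0  1  0    -4    -1 ]
  [ 0  0  1  -5/3    -1 ]
  [ 0  0  0     0     1 ]
R3 -> R3 + R4
  [ 1  0  0  -1/2  -1/2 ]
  [ 0  1  0    -4    -1 ]
  [ 0  0  1  -5/3     0 ]
  [ 0  0  0     0     1 ]
R2 -> R2 + R4
  [ 1  0  0  -1/2  -1/2 ]
  [ 0  1  0    -4     0 ]
  [ 0  0  1  -5/3     0 ]
  [ 0  0  0     0     1 ]
R1 -> R1 + 1/2·R4
  [ 1  0  0  -1/2  0 ]
  [ 0  1  0    -4  0 ]
  [ 0  0  1  -5/3  0 ]
  [ 0  0  0     0  1 ]
Pivot columns are the columns containing a leading 1.

1, 2, 3, 5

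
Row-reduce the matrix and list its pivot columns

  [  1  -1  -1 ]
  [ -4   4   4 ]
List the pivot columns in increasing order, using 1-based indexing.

1

r2 → r2 + 4·r1
  [ 1  -1  -1 ]
  [ 0   0   0 ]
Pivot columns are the columns containing a leading 1.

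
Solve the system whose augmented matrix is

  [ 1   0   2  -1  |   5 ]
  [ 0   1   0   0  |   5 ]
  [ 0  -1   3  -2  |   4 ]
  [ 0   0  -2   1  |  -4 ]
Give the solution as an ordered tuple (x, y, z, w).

(1, 5, -1, -6)

ρ3 → ρ3 + ρ2
ρ3 → 1/3·ρ3
ρ4 → ρ4 + 2·ρ3
ρ4 → -3·ρ4
ρ3 → ρ3 + 2/3·ρ4
ρ1 → ρ1 + ρ4
ρ1 → ρ1 − 2·ρ3
Reading off the last column: x = 1, y = 5, z = -1, w = -6.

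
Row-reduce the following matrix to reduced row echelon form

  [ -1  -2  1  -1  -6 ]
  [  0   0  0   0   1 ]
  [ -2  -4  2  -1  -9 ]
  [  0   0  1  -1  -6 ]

ρ1 → -1·ρ1
  [  1   2  -1   1   6 ]
  [  0   0   0   0   1 ]
  [ -2  -4   2  -1  -9 ]
  [  0   0   1  -1  -6 ]
ρ3 → ρ3 + 2·ρ1
  [ 1  2  -1   1   6 ]
  [ 0  0   0   0   1 ]
  [ 0  0   0   1   3 ]
  [ 0  0   1  -1  -6 ]
ρ2 <-> ρ4
  [ 1  2  -1   1   6 ]
  [ 0  0   1  -1  -6 ]
  [ 0  0   0   1   3 ]
  [ 0  0   0   0   1 ]
ρ3 → ρ3 − 3·ρ4
  [ 1  2  -1   1   6 ]
  [ 0  0   1  -1  -6 ]
  [ 0  0   0   1   0 ]
  [ 0  0   0   0   1 ]
ρ2 → ρ2 + 6·ρ4
  [ 1  2  -1   1  6 ]
  [ 0  0   1  -1  0 ]
  [ 0  0   0   1  0 ]
  [ 0  0   0   0  1 ]
ρ1 → ρ1 − 6·ρ4
  [ 1  2  -1   1  0 ]
  [ 0  0   1  -1  0 ]
  [ 0  0   0   1  0 ]
  [ 0  0   0   0  1 ]
ρ2 → ρ2 + ρ3
  [ 1  2  -1  1  0 ]
  [ 0  0   1  0  0 ]
  [ 0  0   0  1  0 ]
  [ 0  0   0  0  1 ]
ρ1 → ρ1 − ρ3
  [ 1  2  -1  0  0 ]
  [ 0  0   1  0  0 ]
  [ 0  0   0  1  0 ]
  [ 0  0   0  0  1 ]
ρ1 → ρ1 + ρ2
  [ 1  2  0  0  0 ]
  [ 0  0  1  0  0 ]
  [ 0  0  0  1  0 ]
  [ 0  0  0  0  1 ]

[[1, 2, 0, 0, 0], [0, 0, 1, 0, 0], [0, 0, 0, 1, 0], [0, 0, 0, 0, 1]]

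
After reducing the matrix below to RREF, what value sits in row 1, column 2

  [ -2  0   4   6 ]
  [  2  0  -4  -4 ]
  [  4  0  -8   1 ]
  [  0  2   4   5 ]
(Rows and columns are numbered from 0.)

2

r1 ← -1/2·r1
  [ 1  0  -2  -3 ]
  [ 2  0  -4  -4 ]
  [ 4  0  -8   1 ]
  [ 0  2   4   5 ]
r2 ← r2 − 2·r1
  [ 1  0  -2  -3 ]
  [ 0  0   0   2 ]
  [ 4  0  -8   1 ]
  [ 0  2   4   5 ]
r3 ← r3 − 4·r1
  [ 1  0  -2  -3 ]
  [ 0  0   0   2 ]
  [ 0  0   0  13 ]
  [ 0  2   4   5 ]
r2 ↔ r4
  [ 1  0  -2  -3 ]
  [ 0  2   4   5 ]
  [ 0  0   0  13 ]
  [ 0  0   0   2 ]
r2 ← 1/2·r2
  [ 1  0  -2   -3 ]
  [ 0  1   2  5/2 ]
  [ 0  0   0   13 ]
  [ 0  0   0    2 ]
r3 ← 1/13·r3
  [ 1  0  -2   -3 ]
  [ 0  1   2  5/2 ]
  [ 0  0   0    1 ]
  [ 0  0   0    2 ]
r4 ← r4 − 2·r3
  [ 1  0  -2   -3 ]
  [ 0  1   2  5/2 ]
  [ 0  0   0    1 ]
  [ 0  0   0    0 ]
r2 ← r2 − 5/2·r3
  [ 1  0  -2  -3 ]
  [ 0  1   2   0 ]
  [ 0  0   0   1 ]
  [ 0  0   0   0 ]
r1 ← r1 + 3·r3
  [ 1  0  -2  0 ]
  [ 0  1   2  0 ]
  [ 0  0   0  1 ]
  [ 0  0   0  0 ]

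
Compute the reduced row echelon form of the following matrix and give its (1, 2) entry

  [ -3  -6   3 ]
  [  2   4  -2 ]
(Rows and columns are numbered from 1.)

2

r1 := -1/3·r1
  [ 1  2  -1 ]
  [ 2  4  -2 ]
r2 := r2 − 2·r1
  [ 1  2  -1 ]
  [ 0  0   0 ]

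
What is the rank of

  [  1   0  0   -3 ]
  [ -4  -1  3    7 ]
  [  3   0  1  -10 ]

R2 ← R2 + 4·R1
R3 ← R3 − 3·R1
R2 ← -1·R2
R2 ← R2 + 3·R3
The reduced form has 3 nonzero rows.

rank = 3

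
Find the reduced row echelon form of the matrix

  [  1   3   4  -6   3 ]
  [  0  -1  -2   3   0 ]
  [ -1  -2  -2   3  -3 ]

[[1, 0, -2, 3, 3], [0, 1, 2, -3, 0], [0, 0, 0, 0, 0]]

ρ3 ← ρ3 + ρ1
  [ 1   3   4  -6  3 ]
  [ 0  -1  -2   3  0 ]
  [ 0   1   2  -3  0 ]
ρ2 ← -1·ρ2
  [ 1  3  4  -6  3 ]
  [ 0  1  2  -3  0 ]
  [ 0  1  2  -3  0 ]
ρ3 ← ρ3 − ρ2
  [ 1  3  4  -6  3 ]
  [ 0  1  2  -3  0 ]
  [ 0  0  0   0  0 ]
ρ1 ← ρ1 − 3·ρ2
  [ 1  0  -2   3  3 ]
  [ 0  1   2  -3  0 ]
  [ 0  0   0   0  0 ]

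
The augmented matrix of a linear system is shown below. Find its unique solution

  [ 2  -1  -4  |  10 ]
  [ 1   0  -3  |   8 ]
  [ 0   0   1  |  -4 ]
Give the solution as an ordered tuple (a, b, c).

(-4, -2, -4)

R1 -> 1/2·R1
R2 -> R2 − R1
R2 -> 2·R2
R2 -> R2 + 2·R3
R1 -> R1 + 2·R3
R1 -> R1 + 1/2·R2
Reading off the last column: a = -4, b = -2, c = -4.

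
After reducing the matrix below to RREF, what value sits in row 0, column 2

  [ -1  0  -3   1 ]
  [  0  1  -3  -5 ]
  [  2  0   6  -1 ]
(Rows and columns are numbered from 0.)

R1 ← -1·R1
R3 ← R3 − 2·R1
R2 ← R2 + 5·R3
R1 ← R1 + R3

3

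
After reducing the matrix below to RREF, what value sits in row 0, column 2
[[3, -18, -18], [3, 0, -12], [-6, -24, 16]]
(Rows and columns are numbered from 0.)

R1 := 1/3·R1
  [  1   -6   -6 ]
  [  3    0  -12 ]
  [ -6  -24   16 ]
R2 := R2 − 3·R1
  [  1   -6  -6 ]
  [  0   18   6 ]
  [ -6  -24  16 ]
R3 := R3 + 6·R1
  [ 1   -6   -6 ]
  [ 0   18    6 ]
  [ 0  -60  -20 ]
R2 := 1/18·R2
  [ 1   -6   -6 ]
  [ 0    1  1/3 ]
  [ 0  -60  -20 ]
R3 := R3 + 60·R2
  [ 1  -6   -6 ]
  [ 0   1  1/3 ]
  [ 0   0    0 ]
R1 := R1 + 6·R2
  [ 1  0   -4 ]
  [ 0  1  1/3 ]
  [ 0  0    0 ]

-4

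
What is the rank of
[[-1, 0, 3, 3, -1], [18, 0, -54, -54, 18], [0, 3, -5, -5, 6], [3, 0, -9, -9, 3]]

R1 := -1·R1
  [  1  0   -3   -3   1 ]
  [ 18  0  -54  -54  18 ]
  [  0  3   -5   -5   6 ]
  [  3  0   -9   -9   3 ]
R2 := R2 − 18·R1
  [ 1  0  -3  -3  1 ]
  [ 0  0   0   0  0 ]
  [ 0  3  -5  -5  6 ]
  [ 3  0  -9  -9  3 ]
R4 := R4 − 3·R1
  [ 1  0  -3  -3  1 ]
  [ 0  0   0   0  0 ]
  [ 0  3  -5  -5  6 ]
  [ 0  0   0   0  0 ]
R2 <=> R3
  [ 1  0  -3  -3  1 ]
  [ 0  3  -5  -5  6 ]
  [ 0  0   0   0  0 ]
  [ 0  0   0   0  0 ]
R2 := 1/3·R2
  [ 1  0    -3    -3  1 ]
  [ 0  1  -5/3  -5/3  2 ]
  [ 0  0     0     0  0 ]
  [ 0  0     0     0  0 ]
The reduced form has 2 nonzero rows.

rank = 2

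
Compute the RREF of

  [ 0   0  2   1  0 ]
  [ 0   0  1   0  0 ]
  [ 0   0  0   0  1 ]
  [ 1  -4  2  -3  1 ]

R1 <=> R4
  [ 1  -4  2  -3  1 ]
  [ 0   0  1   0  0 ]
  [ 0   0  0   0  1 ]
  [ 0   0  2   1  0 ]
R4 ← R4 − 2·R2
  [ 1  -4  2  -3  1 ]
  [ 0   0  1   0  0 ]
  [ 0   0  0   0  1 ]
  [ 0   0  0   1  0 ]
R3 <=> R4
  [ 1  -4  2  -3  1 ]
  [ 0   0  1   0  0 ]
  [ 0   0  0   1  0 ]
  [ 0   0  0   0  1 ]
R1 ← R1 − R4
  [ 1  -4  2  -3  0 ]
  [ 0   0  1   0  0 ]
  [ 0   0  0   1  0 ]
  [ 0   0  0   0  1 ]
R1 ← R1 + 3·R3
  [ 1  -4  2  0  0 ]
  [ 0   0  1  0  0 ]
  [ 0   0  0  1  0 ]
  [ 0   0  0  0  1 ]
R1 ← R1 − 2·R2
  [ 1  -4  0  0  0 ]
  [ 0   0  1  0  0 ]
  [ 0   0  0  1  0 ]
  [ 0   0  0  0  1 ]

[[1, -4, 0, 0, 0], [0, 0, 1, 0, 0], [0, 0, 0, 1, 0], [0, 0, 0, 0, 1]]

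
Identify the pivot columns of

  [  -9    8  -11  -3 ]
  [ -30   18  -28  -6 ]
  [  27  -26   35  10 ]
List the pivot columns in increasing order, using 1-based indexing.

r1 -> -1/9·r1
  [   1  -8/9  11/9  1/3 ]
  [ -30    18   -28   -6 ]
  [  27   -26    35   10 ]
r2 -> r2 + 30·r1
  [  1   -8/9  11/9  1/3 ]
  [  0  -26/3  26/3    4 ]
  [ 27    -26    35   10 ]
r3 -> r3 − 27·r1
  [ 1   -8/9  11/9  1/3 ]
  [ 0  -26/3  26/3    4 ]
  [ 0     -2     2    1 ]
r2 -> -3/26·r2
  [ 1  -8/9  11/9    1/3 ]
  [ 0     1    -1  -6/13 ]
  [ 0    -2     2      1 ]
r3 -> r3 + 2·r2
  [ 1  -8/9  11/9    1/3 ]
  [ 0     1    -1  -6/13 ]
  [ 0     0     0   1/13 ]
r3 -> 13·r3
  [ 1  -8/9  11/9    1/3 ]
  [ 0     1    -1  -6/13 ]
  [ 0     0     0      1 ]
r2 -> r2 + 6/13·r3
  [ 1  -8/9  11/9  1/3 ]
  [ 0     1    -1    0 ]
  [ 0     0     0    1 ]
r1 -> r1 − 1/3·r3
  [ 1  -8/9  11/9  0 ]
  [ 0     1    -1  0 ]
  [ 0     0     0  1 ]
r1 -> r1 + 8/9·r2
  [ 1  0  1/3  0 ]
  [ 0  1   -1  0 ]
  [ 0  0    0  1 ]
Pivot columns are the columns containing a leading 1.

1, 2, 4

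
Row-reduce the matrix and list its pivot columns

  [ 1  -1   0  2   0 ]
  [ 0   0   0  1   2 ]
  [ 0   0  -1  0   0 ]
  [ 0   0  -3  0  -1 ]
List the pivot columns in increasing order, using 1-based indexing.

r2 <=> r3
  [ 1  -1   0  2   0 ]
  [ 0   0  -1  0   0 ]
  [ 0   0   0  1   2 ]
  [ 0   0  -3  0  -1 ]
r2 → -1·r2
  [ 1  -1   0  2   0 ]
  [ 0   0   1  0   0 ]
  [ 0   0   0  1   2 ]
  [ 0   0  -3  0  -1 ]
r4 → r4 + 3·r2
  [ 1  -1  0  2   0 ]
  [ 0   0  1  0   0 ]
  [ 0   0  0  1   2 ]
  [ 0   0  0  0  -1 ]
r4 → -1·r4
  [ 1  -1  0  2  0 ]
  [ 0   0  1  0  0 ]
  [ 0   0  0  1  2 ]
  [ 0   0  0  0  1 ]
r3 → r3 − 2·r4
  [ 1  -1  0  2  0 ]
  [ 0   0  1  0  0 ]
  [ 0   0  0  1  0 ]
  [ 0   0  0  0  1 ]
r1 → r1 − 2·r3
  [ 1  -1  0  0  0 ]
  [ 0   0  1  0  0 ]
  [ 0   0  0  1  0 ]
  [ 0   0  0  0  1 ]
Pivot columns are the columns containing a leading 1.

1, 3, 4, 5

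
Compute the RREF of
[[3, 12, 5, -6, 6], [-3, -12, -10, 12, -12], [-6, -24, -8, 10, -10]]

R1 → 1/3·R1
R2 → R2 + 3·R1
R3 → R3 + 6·R1
R2 → -1/5·R2
R3 → R3 − 2·R2
R3 → 5/2·R3
R2 → R2 + 6/5·R3
R1 → R1 + 2·R3
R1 → R1 − 5/3·R2

[[1, 4, 0, 0, 0], [0, 0, 1, 0, 0], [0, 0, 0, 1, -1]]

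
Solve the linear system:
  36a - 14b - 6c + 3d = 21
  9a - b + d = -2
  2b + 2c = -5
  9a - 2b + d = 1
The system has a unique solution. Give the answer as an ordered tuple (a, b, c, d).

Form the augmented matrix and row-reduce:
  [ 36  -14  -6  3  |  21 ]
  [  9   -1   0  1  |  -2 ]
  [  0    2   2  0  |  -5 ]
  [  9   -2   0  1  |   1 ]
R1 ← 1/36·R1
  [ 1  -7/18  -1/6  1/12  |  7/12 ]
  [ 9     -1     0     1  |    -2 ]
  [ 0      2     2     0  |    -5 ]
  [ 9     -2     0     1  |     1 ]
R2 ← R2 − 9·R1
  [ 1  -7/18  -1/6  1/12  |   7/12 ]
  [ 0    5/2   3/2   1/4  |  -29/4 ]
  [ 0      2     2     0  |     -5 ]
  [ 9     -2     0     1  |      1 ]
R4 ← R4 − 9·R1
  [ 1  -7/18  -1/6  1/12  |   7/12 ]
  [ 0    5/2   3/2   1/4  |  -29/4 ]
  [ 0      2     2     0  |     -5 ]
  [ 0    3/2   3/2   1/4  |  -17/4 ]
R2 ← 2/5·R2
  [ 1  -7/18  -1/6  1/12  |    7/12 ]
  [ 0      1   3/5  1/10  |  -29/10 ]
  [ 0      2     2     0  |      -5 ]
  [ 0    3/2   3/2   1/4  |   -17/4 ]
R3 ← R3 − 2·R2
  [ 1  -7/18  -1/6  1/12  |    7/12 ]
  [ 0      1   3/5  1/10  |  -29/10 ]
  [ 0      0   4/5  -1/5  |     4/5 ]
  [ 0    3/2   3/2   1/4  |   -17/4 ]
R4 ← R4 − 3/2·R2
  [ 1  -7/18  -1/6  1/12  |    7/12 ]
  [ 0      1   3/5  1/10  |  -29/10 ]
  [ 0      0   4/5  -1/5  |     4/5 ]
  [ 0      0   3/5  1/10  |    1/10 ]
R3 ← 5/4·R3
  [ 1  -7/18  -1/6  1/12  |    7/12 ]
  [ 0      1   3/5  1/10  |  -29/10 ]
  [ 0      0     1  -1/4  |       1 ]
  [ 0      0   3/5  1/10  |    1/10 ]
R4 ← R4 − 3/5·R3
  [ 1  -7/18  -1/6  1/12  |    7/12 ]
  [ 0      1   3/5  1/10  |  -29/10 ]
  [ 0      0     1  -1/4  |       1 ]
  [ 0      0     0   1/4  |    -1/2 ]
R4 ← 4·R4
  [ 1  -7/18  -1/6  1/12  |    7/12 ]
  [ 0      1   3/5  1/10  |  -29/10 ]
  [ 0      0     1  -1/4  |       1 ]
  [ 0      0     0     1  |      -2 ]
R3 ← R3 + 1/4·R4
  [ 1  -7/18  -1/6  1/12  |    7/12 ]
  [ 0      1   3/5  1/10  |  -29/10 ]
  [ 0      0     1     0  |     1/2 ]
  [ 0      0     0     1  |      -2 ]
R2 ← R2 − 1/10·R4
  [ 1  -7/18  -1/6  1/12  |    7/12 ]
  [ 0      1   3/5     0  |  -27/10 ]
  [ 0      0     1     0  |     1/2 ]
  [ 0      0     0     1  |      -2 ]
R1 ← R1 − 1/12·R4
  [ 1  -7/18  -1/6  0  |     3/4 ]
  [ 0      1   3/5  0  |  -27/10 ]
  [ 0      0     1  0  |     1/2 ]
  [ 0      0     0  1  |      -2 ]
R2 ← R2 − 3/5·R3
  [ 1  -7/18  -1/6  0  |  3/4 ]
  [ 0      1     0  0  |   -3 ]
  [ 0      0     1  0  |  1/2 ]
  [ 0      0     0  1  |   -2 ]
R1 ← R1 + 1/6·R3
  [ 1  -7/18  0  0  |  5/6 ]
  [ 0      1  0  0  |   -3 ]
  [ 0      0  1  0  |  1/2 ]
  [ 0      0  0  1  |   -2 ]
R1 ← R1 + 7/18·R2
  [ 1  0  0  0  |  -1/3 ]
  [ 0  1  0  0  |    -3 ]
  [ 0  0  1  0  |   1/2 ]
  [ 0  0  0  1  |    -2 ]
Reading off the last column: a = -1/3, b = -3, c = 1/2, d = -2.

(-1/3, -3, 1/2, -2)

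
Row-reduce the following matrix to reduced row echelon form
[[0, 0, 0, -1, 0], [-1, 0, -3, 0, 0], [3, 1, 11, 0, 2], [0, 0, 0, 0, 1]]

R1 <=> R2
  [ -1  0  -3   0  0 ]
  [  0  0   0  -1  0 ]
  [  3  1  11   0  2 ]
  [  0  0   0   0  1 ]
R1 -> -1·R1
  [ 1  0   3   0  0 ]
  [ 0  0   0  -1  0 ]
  [ 3  1  11   0  2 ]
  [ 0  0   0   0  1 ]
R3 -> R3 − 3·R1
  [ 1  0  3   0  0 ]
  [ 0  0  0  -1  0 ]
  [ 0  1  2   0  2 ]
  [ 0  0  0   0  1 ]
R2 <=> R3
  [ 1  0  3   0  0 ]
  [ 0  1  2   0  2 ]
  [ 0  0  0  -1  0 ]
  [ 0  0  0   0  1 ]
R3 -> -1·R3
  [ 1  0  3  0  0 ]
  [ 0  1  2  0  2 ]
  [ 0  0  0  1  0 ]
  [ 0  0  0  0  1 ]
R2 -> R2 − 2·R4
  [ 1  0  3  0  0 ]
  [ 0  1  2  0  0 ]
  [ 0  0  0  1  0 ]
  [ 0  0  0  0  1 ]

[[1, 0, 3, 0, 0], [0, 1, 2, 0, 0], [0, 0, 0, 1, 0], [0, 0, 0, 0, 1]]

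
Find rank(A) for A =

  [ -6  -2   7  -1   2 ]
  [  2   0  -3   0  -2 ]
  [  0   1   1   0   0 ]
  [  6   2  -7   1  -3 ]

rank = 4

r1 := -1/6·r1
  [ 1  1/3  -7/6  1/6  -1/3 ]
  [ 2    0    -3    0    -2 ]
  [ 0    1     1    0     0 ]
  [ 6    2    -7    1    -3 ]
r2 := r2 − 2·r1
  [ 1   1/3  -7/6   1/6  -1/3 ]
  [ 0  -2/3  -2/3  -1/3  -4/3 ]
  [ 0     1     1     0     0 ]
  [ 6     2    -7     1    -3 ]
r4 := r4 − 6·r1
  [ 1   1/3  -7/6   1/6  -1/3 ]
  [ 0  -2/3  -2/3  -1/3  -4/3 ]
  [ 0     1     1     0     0 ]
  [ 0     0     0     0    -1 ]
r2 := -3/2·r2
  [ 1  1/3  -7/6  1/6  -1/3 ]
  [ 0    1     1  1/2     2 ]
  [ 0    1     1    0     0 ]
  [ 0    0     0    0    -1 ]
r3 := r3 − r2
  [ 1  1/3  -7/6   1/6  -1/3 ]
  [ 0    1     1   1/2     2 ]
  [ 0    0     0  -1/2    -2 ]
  [ 0    0     0     0    -1 ]
r3 := -2·r3
  [ 1  1/3  -7/6  1/6  -1/3 ]
  [ 0    1     1  1/2     2 ]
  [ 0    0     0    1     4 ]
  [ 0    0     0    0    -1 ]
r4 := -1·r4
  [ 1  1/3  -7/6  1/6  -1/3 ]
  [ 0    1     1  1/2     2 ]
  [ 0    0     0    1     4 ]
  [ 0    0     0    0     1 ]
r3 := r3 − 4·r4
  [ 1  1/3  -7/6  1/6  -1/3 ]
  [ 0    1     1  1/2     2 ]
  [ 0    0     0    1     0 ]
  [ 0    0     0    0     1 ]
r2 := r2 − 2·r4
  [ 1  1/3  -7/6  1/6  -1/3 ]
  [ 0    1     1  1/2     0 ]
  [ 0    0     0    1     0 ]
  [ 0    0     0    0     1 ]
r1 := r1 + 1/3·r4
  [ 1  1/3  -7/6  1/6  0 ]
  [ 0    1     1  1/2  0 ]
  [ 0    0     0    1  0 ]
  [ 0    0     0    0  1 ]
r2 := r2 − 1/2·r3
  [ 1  1/3  -7/6  1/6  0 ]
  [ 0    1     1    0  0 ]
  [ 0    0     0    1  0 ]
  [ 0    0     0    0  1 ]
r1 := r1 − 1/6·r3
  [ 1  1/3  -7/6  0  0 ]
  [ 0    1     1  0  0 ]
  [ 0    0     0  1  0 ]
  [ 0    0     0  0  1 ]
r1 := r1 − 1/3·r2
  [ 1  0  -3/2  0  0 ]
  [ 0  1     1  0  0 ]
  [ 0  0     0  1  0 ]
  [ 0  0     0  0  1 ]
The reduced form has 4 nonzero rows.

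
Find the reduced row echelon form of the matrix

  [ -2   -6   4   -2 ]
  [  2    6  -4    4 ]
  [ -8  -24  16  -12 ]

Multiply r1 by -1/2.
  [  1    3  -2    1 ]
  [  2    6  -4    4 ]
  [ -8  -24  16  -12 ]
Subtract 2 times r1 from r2.
  [  1    3  -2    1 ]
  [  0    0   0    2 ]
  [ -8  -24  16  -12 ]
Add 8 times r1 to r3.
  [ 1  3  -2   1 ]
  [ 0  0   0   2 ]
  [ 0  0   0  -4 ]
Multiply r2 by 1/2.
  [ 1  3  -2   1 ]
  [ 0  0   0   1 ]
  [ 0  0   0  -4 ]
Add 4 times r2 to r3.
  [ 1  3  -2  1 ]
  [ 0  0   0  1 ]
  [ 0  0   0  0 ]
Subtract r2 from r1.
  [ 1  3  -2  0 ]
  [ 0  0   0  1 ]
  [ 0  0   0  0 ]

[[1, 3, -2, 0], [0, 0, 0, 1], [0, 0, 0, 0]]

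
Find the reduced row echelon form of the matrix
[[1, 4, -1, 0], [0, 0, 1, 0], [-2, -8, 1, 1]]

[[1, 4, 0, 0], [0, 0, 1, 0], [0, 0, 0, 1]]

r3 ← r3 + 2·r1
  [ 1  4  -1  0 ]
  [ 0  0   1  0 ]
  [ 0  0  -1  1 ]
r3 ← r3 + r2
  [ 1  4  -1  0 ]
  [ 0  0   1  0 ]
  [ 0  0   0  1 ]
r1 ← r1 + r2
  [ 1  4  0  0 ]
  [ 0  0  1  0 ]
  [ 0  0  0  1 ]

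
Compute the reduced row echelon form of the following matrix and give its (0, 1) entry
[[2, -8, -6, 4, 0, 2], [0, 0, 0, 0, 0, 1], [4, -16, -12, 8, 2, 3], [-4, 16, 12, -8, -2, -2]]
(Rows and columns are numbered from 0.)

ρ1 → 1/2·ρ1
  [  1   -4   -3   2   0   1 ]
  [  0    0    0   0   0   1 ]
  [  4  -16  -12   8   2   3 ]
  [ -4   16   12  -8  -2  -2 ]
ρ3 → ρ3 − 4·ρ1
  [  1  -4  -3   2   0   1 ]
  [  0   0   0   0   0   1 ]
  [  0   0   0   0   2  -1 ]
  [ -4  16  12  -8  -2  -2 ]
ρ4 → ρ4 + 4·ρ1
  [ 1  -4  -3  2   0   1 ]
  [ 0   0   0  0   0   1 ]
  [ 0   0   0  0   2  -1 ]
  [ 0   0   0  0  -2   2 ]
ρ2 ↔ ρ3
  [ 1  -4  -3  2   0   1 ]
  [ 0   0   0  0   2  -1 ]
  [ 0   0   0  0   0   1 ]
  [ 0   0   0  0  -2   2 ]
ρ2 → 1/2·ρ2
  [ 1  -4  -3  2   0     1 ]
  [ 0   0   0  0   1  -1/2 ]
  [ 0   0   0  0   0     1 ]
  [ 0   0   0  0  -2     2 ]
ρ4 → ρ4 + 2·ρ2
  [ 1  -4  -3  2  0     1 ]
  [ 0   0   0  0  1  -1/2 ]
  [ 0   0   0  0  0     1 ]
  [ 0   0   0  0  0     1 ]
ρ4 → ρ4 − ρ3
  [ 1  -4  -3  2  0     1 ]
  [ 0   0   0  0  1  -1/2 ]
  [ 0   0   0  0  0     1 ]
  [ 0   0   0  0  0     0 ]
ρ2 → ρ2 + 1/2·ρ3
  [ 1  -4  -3  2  0  1 ]
  [ 0   0   0  0  1  0 ]
  [ 0   0   0  0  0  1 ]
  [ 0   0   0  0  0  0 ]
ρ1 → ρ1 − ρ3
  [ 1  -4  -3  2  0  0 ]
  [ 0   0   0  0  1  0 ]
  [ 0   0   0  0  0  1 ]
  [ 0   0   0  0  0  0 ]

-4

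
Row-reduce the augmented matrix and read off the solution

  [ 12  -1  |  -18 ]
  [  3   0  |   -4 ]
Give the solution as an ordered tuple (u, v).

Multiply R1 by 1/12.
Subtract 3 times R1 from R2.
Multiply R2 by 4.
Add 1/12 times R2 to R1.
Reading off the last column: u = -4/3, v = 2.

(-4/3, 2)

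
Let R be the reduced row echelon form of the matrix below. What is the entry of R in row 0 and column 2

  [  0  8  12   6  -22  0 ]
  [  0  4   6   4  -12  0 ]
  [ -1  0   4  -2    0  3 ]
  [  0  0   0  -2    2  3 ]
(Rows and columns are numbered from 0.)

R1 <=> R3
  [ -1  0   4  -2    0  3 ]
  [  0  4   6   4  -12  0 ]
  [  0  8  12   6  -22  0 ]
  [  0  0   0  -2    2  3 ]
R1 ← -1·R1
  [ 1  0  -4   2    0  -3 ]
  [ 0  4   6   4  -12   0 ]
  [ 0  8  12   6  -22   0 ]
  [ 0  0   0  -2    2   3 ]
R2 ← 1/4·R2
  [ 1  0   -4   2    0  -3 ]
  [ 0  1  3/2   1   -3   0 ]
  [ 0  8   12   6  -22   0 ]
  [ 0  0    0  -2    2   3 ]
R3 ← R3 − 8·R2
  [ 1  0   -4   2   0  -3 ]
  [ 0  1  3/2   1  -3   0 ]
  [ 0  0    0  -2   2   0 ]
  [ 0  0    0  -2   2   3 ]
R3 ← -1/2·R3
  [ 1  0   -4   2   0  -3 ]
  [ 0  1  3/2   1  -3   0 ]
  [ 0  0    0   1  -1   0 ]
  [ 0  0    0  -2   2   3 ]
R4 ← R4 + 2·R3
  [ 1  0   -4  2   0  -3 ]
  [ 0  1  3/2  1  -3   0 ]
  [ 0  0    0  1  -1   0 ]
  [ 0  0    0  0   0   3 ]
R4 ← 1/3·R4
  [ 1  0   -4  2   0  -3 ]
  [ 0  1  3/2  1  -3   0 ]
  [ 0  0    0  1  -1   0 ]
  [ 0  0    0  0   0   1 ]
R1 ← R1 + 3·R4
  [ 1  0   -4  2   0  0 ]
  [ 0  1  3/2  1  -3  0 ]
  [ 0  0    0  1  -1  0 ]
  [ 0  0    0  0   0  1 ]
R2 ← R2 − R3
  [ 1  0   -4  2   0  0 ]
  [ 0  1  3/2  0  -2  0 ]
  [ 0  0    0  1  -1  0 ]
  [ 0  0    0  0   0  1 ]
R1 ← R1 − 2·R3
  [ 1  0   -4  0   2  0 ]
  [ 0  1  3/2  0  -2  0 ]
  [ 0  0    0  1  -1  0 ]
  [ 0  0    0  0   0  1 ]

-4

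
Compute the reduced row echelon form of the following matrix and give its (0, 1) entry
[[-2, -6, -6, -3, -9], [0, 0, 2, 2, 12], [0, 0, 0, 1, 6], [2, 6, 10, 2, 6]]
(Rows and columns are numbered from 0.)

3

Multiply ρ1 by -1/2.
  [ 1  3   3  3/2  9/2 ]
  [ 0  0   2    2   12 ]
  [ 0  0   0    1    6 ]
  [ 2  6  10    2    6 ]
Subtract 2 times ρ1 from ρ4.
  [ 1  3  3  3/2  9/2 ]
  [ 0  0  2    2   12 ]
  [ 0  0  0    1    6 ]
  [ 0  0  4   -1   -3 ]
Multiply ρ2 by 1/2.
  [ 1  3  3  3/2  9/2 ]
  [ 0  0  1    1    6 ]
  [ 0  0  0    1    6 ]
  [ 0  0  4   -1   -3 ]
Subtract 4 times ρ2 from ρ4.
  [ 1  3  3  3/2  9/2 ]
  [ 0  0  1    1    6 ]
  [ 0  0  0    1    6 ]
  [ 0  0  0   -5  -27 ]
Add 5 times ρ3 to ρ4.
  [ 1  3  3  3/2  9/2 ]
  [ 0  0  1    1    6 ]
  [ 0  0  0    1    6 ]
  [ 0  0  0    0    3 ]
Multiply ρ4 by 1/3.
  [ 1  3  3  3/2  9/2 ]
  [ 0  0  1    1    6 ]
  [ 0  0  0    1    6 ]
  [ 0  0  0    0    1 ]
Subtract 6 times ρ4 from ρ3.
  [ 1  3  3  3/2  9/2 ]
  [ 0  0  1    1    6 ]
  [ 0  0  0    1    0 ]
  [ 0  0  0    0    1 ]
Subtract 6 times ρ4 from ρ2.
  [ 1  3  3  3/2  9/2 ]
  [ 0  0  1    1    0 ]
  [ 0  0  0    1    0 ]
  [ 0  0  0    0    1 ]
Subtract 9/2 times ρ4 from ρ1.
  [ 1  3  3  3/2  0 ]
  [ 0  0  1    1  0 ]
  [ 0  0  0    1  0 ]
  [ 0  0  0    0  1 ]
Subtract ρ3 from ρ2.
  [ 1  3  3  3/2  0 ]
  [ 0  0  1    0  0 ]
  [ 0  0  0    1  0 ]
  [ 0  0  0    0  1 ]
Subtract 3/2 times ρ3 from ρ1.
  [ 1  3  3  0  0 ]
  [ 0  0  1  0  0 ]
  [ 0  0  0  1  0 ]
  [ 0  0  0  0  1 ]
Subtract 3 times ρ2 from ρ1.
  [ 1  3  0  0  0 ]
  [ 0  0  1  0  0 ]
  [ 0  0  0  1  0 ]
  [ 0  0  0  0  1 ]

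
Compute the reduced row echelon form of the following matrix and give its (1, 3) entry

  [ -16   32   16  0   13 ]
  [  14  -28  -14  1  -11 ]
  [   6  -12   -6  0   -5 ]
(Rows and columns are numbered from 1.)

R1 := -1/16·R1
  [  1   -2   -1  0  -13/16 ]
  [ 14  -28  -14  1     -11 ]
  [  6  -12   -6  0      -5 ]
R2 := R2 − 14·R1
  [ 1   -2  -1  0  -13/16 ]
  [ 0    0   0  1     3/8 ]
  [ 6  -12  -6  0      -5 ]
R3 := R3 − 6·R1
  [ 1  -2  -1  0  -13/16 ]
  [ 0   0   0  1     3/8 ]
  [ 0   0   0  0    -1/8 ]
R3 := -8·R3
  [ 1  -2  -1  0  -13/16 ]
  [ 0   0   0  1     3/8 ]
  [ 0   0   0  0       1 ]
R2 := R2 − 3/8·R3
  [ 1  -2  -1  0  -13/16 ]
  [ 0   0   0  1       0 ]
  [ 0   0   0  0       1 ]
R1 := R1 + 13/16·R3
  [ 1  -2  -1  0  0 ]
  [ 0   0   0  1  0 ]
  [ 0   0   0  0  1 ]

-1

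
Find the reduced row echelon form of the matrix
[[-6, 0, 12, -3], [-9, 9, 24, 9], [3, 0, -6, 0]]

ρ1 := -1/6·ρ1
  [  1  0  -2  1/2 ]
  [ -9  9  24    9 ]
  [  3  0  -6    0 ]
ρ2 := ρ2 + 9·ρ1
  [ 1  0  -2   1/2 ]
  [ 0  9   6  27/2 ]
  [ 3  0  -6     0 ]
ρ3 := ρ3 − 3·ρ1
  [ 1  0  -2   1/2 ]
  [ 0  9   6  27/2 ]
  [ 0  0   0  -3/2 ]
ρ2 := 1/9·ρ2
  [ 1  0   -2   1/2 ]
  [ 0  1  2/3   3/2 ]
  [ 0  0    0  -3/2 ]
ρ3 := -2/3·ρ3
  [ 1  0   -2  1/2 ]
  [ 0  1  2/3  3/2 ]
  [ 0  0    0    1 ]
ρ2 := ρ2 − 3/2·ρ3
  [ 1  0   -2  1/2 ]
  [ 0  1  2/3    0 ]
  [ 0  0    0    1 ]
ρ1 := ρ1 − 1/2·ρ3
  [ 1  0   -2  0 ]
  [ 0  1  2/3  0 ]
  [ 0  0    0  1 ]

[[1, 0, -2, 0], [0, 1, 2/3, 0], [0, 0, 0, 1]]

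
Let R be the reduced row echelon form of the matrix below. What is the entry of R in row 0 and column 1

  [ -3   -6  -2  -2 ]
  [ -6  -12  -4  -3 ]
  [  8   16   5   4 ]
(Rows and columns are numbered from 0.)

R1 → -1/3·R1
  [  1    2  2/3  2/3 ]
  [ -6  -12   -4   -3 ]
  [  8   16    5    4 ]
R2 → R2 + 6·R1
  [ 1   2  2/3  2/3 ]
  [ 0   0    0    1 ]
  [ 8  16    5    4 ]
R3 → R3 − 8·R1
  [ 1  2   2/3   2/3 ]
  [ 0  0     0     1 ]
  [ 0  0  -1/3  -4/3 ]
R2 ↔ R3
  [ 1  2   2/3   2/3 ]
  [ 0  0  -1/3  -4/3 ]
  [ 0  0     0     1 ]
R2 → -3·R2
  [ 1  2  2/3  2/3 ]
  [ 0  0    1    4 ]
  [ 0  0    0    1 ]
R2 → R2 − 4·R3
  [ 1  2  2/3  2/3 ]
  [ 0  0    1    0 ]
  [ 0  0    0    1 ]
R1 → R1 − 2/3·R3
  [ 1  2  2/3  0 ]
  [ 0  0    1  0 ]
  [ 0  0    0  1 ]
R1 → R1 − 2/3·R2
  [ 1  2  0  0 ]
  [ 0  0  1  0 ]
  [ 0  0  0  1 ]

2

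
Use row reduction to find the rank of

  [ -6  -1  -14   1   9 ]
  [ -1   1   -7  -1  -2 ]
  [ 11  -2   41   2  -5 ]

rank = 2

ρ1 := -1/6·ρ1
  [  1  1/6  7/3  -1/6  -3/2 ]
  [ -1    1   -7    -1    -2 ]
  [ 11   -2   41     2    -5 ]
ρ2 := ρ2 + ρ1
  [  1  1/6    7/3  -1/6  -3/2 ]
  [  0  7/6  -14/3  -7/6  -7/2 ]
  [ 11   -2     41     2    -5 ]
ρ3 := ρ3 − 11·ρ1
  [ 1    1/6    7/3  -1/6  -3/2 ]
  [ 0    7/6  -14/3  -7/6  -7/2 ]
  [ 0  -23/6   46/3  23/6  23/2 ]
ρ2 := 6/7·ρ2
  [ 1    1/6   7/3  -1/6  -3/2 ]
  [ 0      1    -4    -1    -3 ]
  [ 0  -23/6  46/3  23/6  23/2 ]
ρ3 := ρ3 + 23/6·ρ2
  [ 1  1/6  7/3  -1/6  -3/2 ]
  [ 0    1   -4    -1    -3 ]
  [ 0    0    0     0     0 ]
ρ1 := ρ1 − 1/6·ρ2
  [ 1  0   3   0  -1 ]
  [ 0  1  -4  -1  -3 ]
  [ 0  0   0   0   0 ]
The reduced form has 2 nonzero rows.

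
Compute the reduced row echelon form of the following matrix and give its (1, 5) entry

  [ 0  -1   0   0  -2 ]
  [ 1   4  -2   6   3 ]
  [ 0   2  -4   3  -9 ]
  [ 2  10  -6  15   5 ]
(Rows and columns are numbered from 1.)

-3

ρ1 ↔ ρ2
  [ 1   4  -2   6   3 ]
  [ 0  -1   0   0  -2 ]
  [ 0   2  -4   3  -9 ]
  [ 2  10  -6  15   5 ]
ρ4 -> ρ4 − 2·ρ1
  [ 1   4  -2  6   3 ]
  [ 0  -1   0  0  -2 ]
  [ 0   2  -4  3  -9 ]
  [ 0   2  -2  3  -1 ]
ρ2 -> -1·ρ2
  [ 1  4  -2  6   3 ]
  [ 0  1   0  0   2 ]
  [ 0  2  -4  3  -9 ]
  [ 0  2  -2  3  -1 ]
ρ3 -> ρ3 − 2·ρ2
  [ 1  4  -2  6    3 ]
  [ 0  1   0  0    2 ]
  [ 0  0  -4  3  -13 ]
  [ 0  2  -2  3   -1 ]
ρ4 -> ρ4 − 2·ρ2
  [ 1  4  -2  6    3 ]
  [ 0  1   0  0    2 ]
  [ 0  0  -4  3  -13 ]
  [ 0  0  -2  3   -5 ]
ρ3 -> -1/4·ρ3
  [ 1  4  -2     6     3 ]
  [ 0  1   0     0     2 ]
  [ 0  0   1  -3/4  13/4 ]
  [ 0  0  -2     3    -5 ]
ρ4 -> ρ4 + 2·ρ3
  [ 1  4  -2     6     3 ]
  [ 0  1   0     0     2 ]
  [ 0  0   1  -3/4  13/4 ]
  [ 0  0   0   3/2   3/2 ]
ρ4 -> 2/3·ρ4
  [ 1  4  -2     6     3 ]
  [ 0  1   0     0     2 ]
  [ 0  0   1  -3/4  13/4 ]
  [ 0  0   0     1     1 ]
ρ3 -> ρ3 + 3/4·ρ4
  [ 1  4  -2  6  3 ]
  [ 0  1   0  0  2 ]
  [ 0  0   1  0  4 ]
  [ 0  0   0  1  1 ]
ρ1 -> ρ1 − 6·ρ4
  [ 1  4  -2  0  -3 ]
  [ 0  1   0  0   2 ]
  [ 0  0   1  0   4 ]
  [ 0  0   0  1   1 ]
ρ1 -> ρ1 + 2·ρ3
  [ 1  4  0  0  5 ]
  [ 0  1  0  0  2 ]
  [ 0  0  1  0  4 ]
  [ 0  0  0  1  1 ]
ρ1 -> ρ1 − 4·ρ2
  [ 1  0  0  0  -3 ]
  [ 0  1  0  0   2 ]
  [ 0  0  1  0   4 ]
  [ 0  0  0  1   1 ]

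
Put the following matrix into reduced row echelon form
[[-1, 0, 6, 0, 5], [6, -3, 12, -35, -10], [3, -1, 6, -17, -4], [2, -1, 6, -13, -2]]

R1 ← -1·R1
  [ 1   0  -6    0   -5 ]
  [ 6  -3  12  -35  -10 ]
  [ 3  -1   6  -17   -4 ]
  [ 2  -1   6  -13   -2 ]
R2 ← R2 − 6·R1
  [ 1   0  -6    0  -5 ]
  [ 0  -3  48  -35  20 ]
  [ 3  -1   6  -17  -4 ]
  [ 2  -1   6  -13  -2 ]
R3 ← R3 − 3·R1
  [ 1   0  -6    0  -5 ]
  [ 0  -3  48  -35  20 ]
  [ 0  -1  24  -17  11 ]
  [ 2  -1   6  -13  -2 ]
R4 ← R4 − 2·R1
  [ 1   0  -6    0  -5 ]
  [ 0  -3  48  -35  20 ]
  [ 0  -1  24  -17  11 ]
  [ 0  -1  18  -13   8 ]
R2 ← -1/3·R2
  [ 1   0   -6     0     -5 ]
  [ 0   1  -16  35/3  -20/3 ]
  [ 0  -1   24   -17     11 ]
  [ 0  -1   18   -13      8 ]
R3 ← R3 + R2
  [ 1   0   -6      0     -5 ]
  [ 0   1  -16   35/3  -20/3 ]
  [ 0   0    8  -16/3   13/3 ]
  [ 0  -1   18    -13      8 ]
R4 ← R4 + R2
  [ 1  0   -6      0     -5 ]
  [ 0  1  -16   35/3  -20/3 ]
  [ 0  0    8  -16/3   13/3 ]
  [ 0  0    2   -4/3    4/3 ]
R3 ← 1/8·R3
  [ 1  0   -6     0     -5 ]
  [ 0  1  -16  35/3  -20/3 ]
  [ 0  0    1  -2/3  13/24 ]
  [ 0  0    2  -4/3    4/3 ]
R4 ← R4 − 2·R3
  [ 1  0   -6     0     -5 ]
  [ 0  1  -16  35/3  -20/3 ]
  [ 0  0    1  -2/3  13/24 ]
  [ 0  0    0     0    1/4 ]
R4 ← 4·R4
  [ 1  0   -6     0     -5 ]
  [ 0  1  -16  35/3  -20/3 ]
  [ 0  0    1  -2/3  13/24 ]
  [ 0  0    0     0      1 ]
R3 ← R3 − 13/24·R4
  [ 1  0   -6     0     -5 ]
  [ 0  1  -16  35/3  -20/3 ]
  [ 0  0    1  -2/3      0 ]
  [ 0  0    0     0      1 ]
R2 ← R2 + 20/3·R4
  [ 1  0   -6     0  -5 ]
  [ 0  1  -16  35/3   0 ]
  [ 0  0    1  -2/3   0 ]
  [ 0  0    0     0   1 ]
R1 ← R1 + 5·R4
  [ 1  0   -6     0  0 ]
  [ 0  1  -16  35/3  0 ]
  [ 0  0    1  -2/3  0 ]
  [ 0  0    0     0  1 ]
R2 ← R2 + 16·R3
  [ 1  0  -6     0  0 ]
  [ 0  1   0     1  0 ]
  [ 0  0   1  -2/3  0 ]
  [ 0  0   0     0  1 ]
R1 ← R1 + 6·R3
  [ 1  0  0    -4  0 ]
  [ 0  1  0     1  0 ]
  [ 0  0  1  -2/3  0 ]
  [ 0  0  0     0  1 ]

[[1, 0, 0, -4, 0], [0, 1, 0, 1, 0], [0, 0, 1, -2/3, 0], [0, 0, 0, 0, 1]]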